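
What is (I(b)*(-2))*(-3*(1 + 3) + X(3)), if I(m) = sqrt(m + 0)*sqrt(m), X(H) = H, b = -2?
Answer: -36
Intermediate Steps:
I(m) = m (I(m) = sqrt(m)*sqrt(m) = m)
(I(b)*(-2))*(-3*(1 + 3) + X(3)) = (-2*(-2))*(-3*(1 + 3) + 3) = 4*(-3*4 + 3) = 4*(-12 + 3) = 4*(-9) = -36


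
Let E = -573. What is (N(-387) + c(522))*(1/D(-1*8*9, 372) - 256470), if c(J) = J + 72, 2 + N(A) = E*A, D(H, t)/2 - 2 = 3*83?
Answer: -28626203001077/502 ≈ -5.7024e+10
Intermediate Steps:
D(H, t) = 502 (D(H, t) = 4 + 2*(3*83) = 4 + 2*249 = 4 + 498 = 502)
N(A) = -2 - 573*A
c(J) = 72 + J
(N(-387) + c(522))*(1/D(-1*8*9, 372) - 256470) = ((-2 - 573*(-387)) + (72 + 522))*(1/502 - 256470) = ((-2 + 221751) + 594)*(1/502 - 256470) = (221749 + 594)*(-128747939/502) = 222343*(-128747939/502) = -28626203001077/502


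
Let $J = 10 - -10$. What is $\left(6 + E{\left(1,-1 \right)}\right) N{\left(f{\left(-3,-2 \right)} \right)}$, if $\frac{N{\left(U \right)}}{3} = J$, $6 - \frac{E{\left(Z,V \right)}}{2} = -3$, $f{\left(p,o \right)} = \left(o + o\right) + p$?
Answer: $1440$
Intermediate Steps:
$f{\left(p,o \right)} = p + 2 o$ ($f{\left(p,o \right)} = 2 o + p = p + 2 o$)
$E{\left(Z,V \right)} = 18$ ($E{\left(Z,V \right)} = 12 - -6 = 12 + 6 = 18$)
$J = 20$ ($J = 10 + 10 = 20$)
$N{\left(U \right)} = 60$ ($N{\left(U \right)} = 3 \cdot 20 = 60$)
$\left(6 + E{\left(1,-1 \right)}\right) N{\left(f{\left(-3,-2 \right)} \right)} = \left(6 + 18\right) 60 = 24 \cdot 60 = 1440$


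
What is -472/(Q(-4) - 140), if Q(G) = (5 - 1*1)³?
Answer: 118/19 ≈ 6.2105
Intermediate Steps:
Q(G) = 64 (Q(G) = (5 - 1)³ = 4³ = 64)
-472/(Q(-4) - 140) = -472/(64 - 140) = -472/(-76) = -472*(-1/76) = 118/19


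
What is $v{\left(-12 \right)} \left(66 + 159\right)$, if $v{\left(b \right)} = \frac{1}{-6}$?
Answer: $- \frac{75}{2} \approx -37.5$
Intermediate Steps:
$v{\left(b \right)} = - \frac{1}{6}$
$v{\left(-12 \right)} \left(66 + 159\right) = - \frac{66 + 159}{6} = \left(- \frac{1}{6}\right) 225 = - \frac{75}{2}$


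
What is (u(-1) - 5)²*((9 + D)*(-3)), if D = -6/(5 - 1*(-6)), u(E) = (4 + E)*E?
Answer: -17856/11 ≈ -1623.3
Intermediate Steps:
u(E) = E*(4 + E)
D = -6/11 (D = -6/(5 + 6) = -6/11 ≈ -0.54545)
(u(-1) - 5)²*((9 + D)*(-3)) = (-(4 - 1) - 5)²*((9 - 6/11)*(-3)) = (-1*3 - 5)²*((93/11)*(-3)) = (-3 - 5)²*(-279/11) = (-8)²*(-279/11) = 64*(-279/11) = -17856/11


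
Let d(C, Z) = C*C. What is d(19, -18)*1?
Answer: 361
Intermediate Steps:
d(C, Z) = C²
d(19, -18)*1 = 19²*1 = 361*1 = 361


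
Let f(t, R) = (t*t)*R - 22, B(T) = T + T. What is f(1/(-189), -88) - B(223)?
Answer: -16717516/35721 ≈ -468.00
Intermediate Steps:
B(T) = 2*T
f(t, R) = -22 + R*t² (f(t, R) = t²*R - 22 = R*t² - 22 = -22 + R*t²)
f(1/(-189), -88) - B(223) = (-22 - 88*(1/(-189))²) - 2*223 = (-22 - 88*(-1/189)²) - 1*446 = (-22 - 88*1/35721) - 446 = (-22 - 88/35721) - 446 = -785950/35721 - 446 = -16717516/35721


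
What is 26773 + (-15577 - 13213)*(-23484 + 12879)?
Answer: 305344723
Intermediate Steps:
26773 + (-15577 - 13213)*(-23484 + 12879) = 26773 - 28790*(-10605) = 26773 + 305317950 = 305344723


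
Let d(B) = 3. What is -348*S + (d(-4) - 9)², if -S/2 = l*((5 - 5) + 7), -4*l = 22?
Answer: -26760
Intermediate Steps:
l = -11/2 (l = -¼*22 = -11/2 ≈ -5.5000)
S = 77 (S = -(-11)*((5 - 5) + 7) = -(-11)*(0 + 7) = -(-11)*7 = -2*(-77/2) = 77)
-348*S + (d(-4) - 9)² = -348*77 + (3 - 9)² = -26796 + (-6)² = -26796 + 36 = -26760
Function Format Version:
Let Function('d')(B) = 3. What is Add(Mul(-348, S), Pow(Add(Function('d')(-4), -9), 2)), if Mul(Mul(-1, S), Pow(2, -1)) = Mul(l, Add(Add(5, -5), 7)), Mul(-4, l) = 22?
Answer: -26760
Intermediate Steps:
l = Rational(-11, 2) (l = Mul(Rational(-1, 4), 22) = Rational(-11, 2) ≈ -5.5000)
S = 77 (S = Mul(-2, Mul(Rational(-11, 2), Add(Add(5, -5), 7))) = Mul(-2, Mul(Rational(-11, 2), Add(0, 7))) = Mul(-2, Mul(Rational(-11, 2), 7)) = Mul(-2, Rational(-77, 2)) = 77)
Add(Mul(-348, S), Pow(Add(Function('d')(-4), -9), 2)) = Add(Mul(-348, 77), Pow(Add(3, -9), 2)) = Add(-26796, Pow(-6, 2)) = Add(-26796, 36) = -26760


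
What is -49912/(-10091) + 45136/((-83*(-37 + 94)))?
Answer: -219333704/47740521 ≈ -4.5943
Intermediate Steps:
-49912/(-10091) + 45136/((-83*(-37 + 94))) = -49912*(-1/10091) + 45136/((-83*57)) = 49912/10091 + 45136/(-4731) = 49912/10091 + 45136*(-1/4731) = 49912/10091 - 45136/4731 = -219333704/47740521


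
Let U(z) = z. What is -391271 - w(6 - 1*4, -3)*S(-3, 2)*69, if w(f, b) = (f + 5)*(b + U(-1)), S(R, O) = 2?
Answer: -387407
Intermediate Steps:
w(f, b) = (-1 + b)*(5 + f) (w(f, b) = (f + 5)*(b - 1) = (5 + f)*(-1 + b) = (-1 + b)*(5 + f))
-391271 - w(6 - 1*4, -3)*S(-3, 2)*69 = -391271 - (-5 - (6 - 1*4) + 5*(-3) - 3*(6 - 1*4))*2*69 = -391271 - (-5 - (6 - 4) - 15 - 3*(6 - 4))*2*69 = -391271 - (-5 - 1*2 - 15 - 3*2)*2*69 = -391271 - (-5 - 2 - 15 - 6)*2*69 = -391271 - (-28*2)*69 = -391271 - (-56)*69 = -391271 - 1*(-3864) = -391271 + 3864 = -387407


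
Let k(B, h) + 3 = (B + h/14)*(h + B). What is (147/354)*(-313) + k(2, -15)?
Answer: -59904/413 ≈ -145.05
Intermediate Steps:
k(B, h) = -3 + (B + h)*(B + h/14) (k(B, h) = -3 + (B + h/14)*(h + B) = -3 + (B + h*(1/14))*(B + h) = -3 + (B + h/14)*(B + h) = -3 + (B + h)*(B + h/14))
(147/354)*(-313) + k(2, -15) = (147/354)*(-313) + (-3 + 2² + (1/14)*(-15)² + (15/14)*2*(-15)) = (147*(1/354))*(-313) + (-3 + 4 + (1/14)*225 - 225/7) = (49/118)*(-313) + (-3 + 4 + 225/14 - 225/7) = -15337/118 - 211/14 = -59904/413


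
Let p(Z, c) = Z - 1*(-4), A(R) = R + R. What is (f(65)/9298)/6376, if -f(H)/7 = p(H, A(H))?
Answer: -483/59284048 ≈ -8.1472e-6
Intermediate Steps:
A(R) = 2*R
p(Z, c) = 4 + Z (p(Z, c) = Z + 4 = 4 + Z)
f(H) = -28 - 7*H (f(H) = -7*(4 + H) = -28 - 7*H)
(f(65)/9298)/6376 = ((-28 - 7*65)/9298)/6376 = ((-28 - 455)*(1/9298))*(1/6376) = -483*1/9298*(1/6376) = -483/9298*1/6376 = -483/59284048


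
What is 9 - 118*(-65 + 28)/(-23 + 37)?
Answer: 2246/7 ≈ 320.86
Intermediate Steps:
9 - 118*(-65 + 28)/(-23 + 37) = 9 - (-4366)/14 = 9 - 118*(-37/14) = 9 + 2183/7 = 2246/7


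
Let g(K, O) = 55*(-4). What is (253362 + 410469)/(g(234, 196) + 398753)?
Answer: 663831/398533 ≈ 1.6657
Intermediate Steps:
g(K, O) = -220
(253362 + 410469)/(g(234, 196) + 398753) = (253362 + 410469)/(-220 + 398753) = 663831/398533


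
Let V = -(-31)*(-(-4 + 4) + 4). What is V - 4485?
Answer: -4361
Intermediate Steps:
V = 124 (V = -(-31)*(-1*0 + 4) = -(-31)*(0 + 4) = -(-31)*4 = -1*(-124) = 124)
V - 4485 = 124 - 4485 = -4361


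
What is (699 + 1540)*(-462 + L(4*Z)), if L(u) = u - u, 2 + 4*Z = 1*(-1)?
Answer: -1034418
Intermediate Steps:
Z = -¾ (Z = -½ + (1*(-1))/4 = -½ + (¼)*(-1) = -½ - ¼ = -¾ ≈ -0.75000)
L(u) = 0
(699 + 1540)*(-462 + L(4*Z)) = (699 + 1540)*(-462 + 0) = 2239*(-462) = -1034418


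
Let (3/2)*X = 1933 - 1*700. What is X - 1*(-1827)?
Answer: 2649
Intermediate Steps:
X = 822 (X = 2*(1933 - 1*700)/3 = 2*(1933 - 700)/3 = (2/3)*1233 = 822)
X - 1*(-1827) = 822 - 1*(-1827) = 822 + 1827 = 2649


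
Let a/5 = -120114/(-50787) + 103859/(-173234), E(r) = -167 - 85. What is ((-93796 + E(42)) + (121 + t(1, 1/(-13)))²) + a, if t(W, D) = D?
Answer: -354601402290133/4465068894 ≈ -79417.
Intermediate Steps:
E(r) = -252
a = 233230355/26420526 (a = 5*(-120114/(-50787) + 103859/(-173234)) = 5*(-120114*(-1/50787) + 103859*(-1/173234)) = 5*(13346/5643 - 2807/4682) = 5*(46646071/26420526) = 233230355/26420526 ≈ 8.8276)
((-93796 + E(42)) + (121 + t(1, 1/(-13)))²) + a = ((-93796 - 252) + (121 + 1/(-13))²) + 233230355/26420526 = (-94048 + (121 - 1/13)²) + 233230355/26420526 = (-94048 + (1572/13)²) + 233230355/26420526 = (-94048 + 2471184/169) + 233230355/26420526 = -13422928/169 + 233230355/26420526 = -354601402290133/4465068894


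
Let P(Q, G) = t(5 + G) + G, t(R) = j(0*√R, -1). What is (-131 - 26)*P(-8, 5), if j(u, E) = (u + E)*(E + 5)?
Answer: -157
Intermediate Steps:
j(u, E) = (5 + E)*(E + u) (j(u, E) = (E + u)*(5 + E) = (5 + E)*(E + u))
t(R) = -4 (t(R) = (-1)² + 5*(-1) + 5*(0*√R) - 0*√R = 1 - 5 + 5*0 - 1*0 = 1 - 5 + 0 + 0 = -4)
P(Q, G) = -4 + G
(-131 - 26)*P(-8, 5) = (-131 - 26)*(-4 + 5) = -157*1 = -157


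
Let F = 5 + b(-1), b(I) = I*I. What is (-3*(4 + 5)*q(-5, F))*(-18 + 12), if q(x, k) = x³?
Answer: -20250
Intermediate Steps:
b(I) = I²
F = 6 (F = 5 + (-1)² = 5 + 1 = 6)
(-3*(4 + 5)*q(-5, F))*(-18 + 12) = (-3*(4 + 5)*(-5)³)*(-18 + 12) = -27*(-125)*(-6) = -3*(-1125)*(-6) = 3375*(-6) = -20250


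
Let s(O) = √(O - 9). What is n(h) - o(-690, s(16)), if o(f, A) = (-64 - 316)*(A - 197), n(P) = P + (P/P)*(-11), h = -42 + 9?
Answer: -74904 + 380*√7 ≈ -73899.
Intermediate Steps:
h = -33
s(O) = √(-9 + O)
n(P) = -11 + P (n(P) = P + 1*(-11) = P - 11 = -11 + P)
o(f, A) = 74860 - 380*A (o(f, A) = -380*(-197 + A) = 74860 - 380*A)
n(h) - o(-690, s(16)) = (-11 - 33) - (74860 - 380*√(-9 + 16)) = -44 - (74860 - 380*√7) = -44 + (-74860 + 380*√7) = -74904 + 380*√7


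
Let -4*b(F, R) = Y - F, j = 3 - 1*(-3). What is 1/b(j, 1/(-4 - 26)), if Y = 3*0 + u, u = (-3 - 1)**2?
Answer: -2/5 ≈ -0.40000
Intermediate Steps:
j = 6 (j = 3 + 3 = 6)
u = 16 (u = (-4)**2 = 16)
Y = 16 (Y = 3*0 + 16 = 0 + 16 = 16)
b(F, R) = -4 + F/4 (b(F, R) = -(16 - F)/4 = -4 + F/4)
1/b(j, 1/(-4 - 26)) = 1/(-4 + (1/4)*6) = 1/(-4 + 3/2) = 1/(-5/2) = -2/5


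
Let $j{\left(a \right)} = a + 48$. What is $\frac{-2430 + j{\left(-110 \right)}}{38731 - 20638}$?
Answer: $- \frac{2492}{18093} \approx -0.13773$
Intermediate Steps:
$j{\left(a \right)} = 48 + a$
$\frac{-2430 + j{\left(-110 \right)}}{38731 - 20638} = \frac{-2430 + \left(48 - 110\right)}{38731 - 20638} = \frac{-2430 - 62}{18093} = \left(-2492\right) \frac{1}{18093} = - \frac{2492}{18093}$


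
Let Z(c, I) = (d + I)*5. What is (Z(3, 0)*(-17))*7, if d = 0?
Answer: 0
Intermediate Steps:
Z(c, I) = 5*I (Z(c, I) = (0 + I)*5 = I*5 = 5*I)
(Z(3, 0)*(-17))*7 = ((5*0)*(-17))*7 = (0*(-17))*7 = 0*7 = 0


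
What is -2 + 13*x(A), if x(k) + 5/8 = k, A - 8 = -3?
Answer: 439/8 ≈ 54.875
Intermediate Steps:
A = 5 (A = 8 - 3 = 5)
x(k) = -5/8 + k
-2 + 13*x(A) = -2 + 13*(-5/8 + 5) = -2 + 13*(35/8) = -2 + 455/8 = 439/8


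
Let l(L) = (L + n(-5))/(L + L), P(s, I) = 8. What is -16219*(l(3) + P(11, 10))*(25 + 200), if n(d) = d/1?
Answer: -27977775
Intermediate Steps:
n(d) = d (n(d) = d*1 = d)
l(L) = (-5 + L)/(2*L) (l(L) = (L - 5)/(L + L) = (-5 + L)/((2*L)) = (-5 + L)*(1/(2*L)) = (-5 + L)/(2*L))
-16219*(l(3) + P(11, 10))*(25 + 200) = -16219*((½)*(-5 + 3)/3 + 8)*(25 + 200) = -16219*((½)*(⅓)*(-2) + 8)*225 = -16219*(-⅓ + 8)*225 = -373037*225/3 = -16219*1725 = -27977775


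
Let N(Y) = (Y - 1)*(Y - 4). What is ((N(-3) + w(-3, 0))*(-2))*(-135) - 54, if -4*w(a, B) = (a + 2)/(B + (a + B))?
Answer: 14967/2 ≈ 7483.5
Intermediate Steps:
w(a, B) = -(2 + a)/(4*(a + 2*B)) (w(a, B) = -(a + 2)/(4*(B + (a + B))) = -(2 + a)/(4*(B + (B + a))) = -(2 + a)/(4*(a + 2*B)))
N(Y) = (-1 + Y)*(-4 + Y)
((N(-3) + w(-3, 0))*(-2))*(-135) - 54 = (((4 + (-3)² - 5*(-3)) + (-2 - 1*(-3))/(4*(-3 + 2*0)))*(-2))*(-135) - 54 = (((4 + 9 + 15) + (-2 + 3)/(4*(-3 + 0)))*(-2))*(-135) - 54 = ((28 + (¼)*1/(-3))*(-2))*(-135) - 54 = ((28 + (¼)*(-⅓)*1)*(-2))*(-135) - 54 = ((28 - 1/12)*(-2))*(-135) - 54 = ((335/12)*(-2))*(-135) - 54 = -335/6*(-135) - 54 = 15075/2 - 54 = 14967/2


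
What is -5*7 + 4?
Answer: -31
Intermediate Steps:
-5*7 + 4 = -35 + 4 = -31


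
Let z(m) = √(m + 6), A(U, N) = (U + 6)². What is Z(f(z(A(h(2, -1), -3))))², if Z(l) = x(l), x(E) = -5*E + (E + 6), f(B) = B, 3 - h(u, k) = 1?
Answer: 1156 - 48*√70 ≈ 754.40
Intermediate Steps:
h(u, k) = 2 (h(u, k) = 3 - 1*1 = 3 - 1 = 2)
A(U, N) = (6 + U)²
z(m) = √(6 + m)
x(E) = 6 - 4*E (x(E) = -5*E + (6 + E) = 6 - 4*E)
Z(l) = 6 - 4*l
Z(f(z(A(h(2, -1), -3))))² = (6 - 4*√(6 + (6 + 2)²))² = (6 - 4*√(6 + 8²))² = (6 - 4*√(6 + 64))² = (6 - 4*√70)²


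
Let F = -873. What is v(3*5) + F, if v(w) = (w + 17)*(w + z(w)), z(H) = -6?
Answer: -585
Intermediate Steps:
v(w) = (-6 + w)*(17 + w) (v(w) = (w + 17)*(w - 6) = (17 + w)*(-6 + w) = (-6 + w)*(17 + w))
v(3*5) + F = (-102 + (3*5)**2 + 11*(3*5)) - 873 = (-102 + 15**2 + 11*15) - 873 = (-102 + 225 + 165) - 873 = 288 - 873 = -585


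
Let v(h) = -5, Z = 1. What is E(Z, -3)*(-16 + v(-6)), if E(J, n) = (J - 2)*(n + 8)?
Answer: 105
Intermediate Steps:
E(J, n) = (-2 + J)*(8 + n)
E(Z, -3)*(-16 + v(-6)) = (-16 - 2*(-3) + 8*1 + 1*(-3))*(-16 - 5) = (-16 + 6 + 8 - 3)*(-21) = -5*(-21) = 105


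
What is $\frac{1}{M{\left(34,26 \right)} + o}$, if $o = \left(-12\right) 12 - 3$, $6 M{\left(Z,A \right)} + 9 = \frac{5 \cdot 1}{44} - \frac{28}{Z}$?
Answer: $- \frac{1496}{222333} \approx -0.0067286$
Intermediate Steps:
$M{\left(Z,A \right)} = - \frac{391}{264} - \frac{14}{3 Z}$ ($M{\left(Z,A \right)} = - \frac{3}{2} + \frac{\frac{5 \cdot 1}{44} - \frac{28}{Z}}{6} = - \frac{3}{2} + \frac{5 \cdot \frac{1}{44} - \frac{28}{Z}}{6} = - \frac{3}{2} + \frac{\frac{5}{44} - \frac{28}{Z}}{6} = - \frac{3}{2} + \left(\frac{5}{264} - \frac{14}{3 Z}\right) = - \frac{391}{264} - \frac{14}{3 Z}$)
$o = -147$ ($o = -144 - 3 = -147$)
$\frac{1}{M{\left(34,26 \right)} + o} = \frac{1}{\frac{-1232 - 13294}{264 \cdot 34} - 147} = \frac{1}{\frac{1}{264} \cdot \frac{1}{34} \left(-1232 - 13294\right) - 147} = \frac{1}{\frac{1}{264} \cdot \frac{1}{34} \left(-14526\right) - 147} = \frac{1}{- \frac{2421}{1496} - 147} = \frac{1}{- \frac{222333}{1496}} = - \frac{1496}{222333}$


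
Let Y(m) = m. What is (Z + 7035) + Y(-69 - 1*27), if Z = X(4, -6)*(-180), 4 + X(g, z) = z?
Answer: 8739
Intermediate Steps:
X(g, z) = -4 + z
Z = 1800 (Z = (-4 - 6)*(-180) = -10*(-180) = 1800)
(Z + 7035) + Y(-69 - 1*27) = (1800 + 7035) + (-69 - 1*27) = 8835 + (-69 - 27) = 8835 - 96 = 8739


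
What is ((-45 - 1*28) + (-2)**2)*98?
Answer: -6762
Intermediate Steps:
((-45 - 1*28) + (-2)**2)*98 = ((-45 - 28) + 4)*98 = (-73 + 4)*98 = -69*98 = -6762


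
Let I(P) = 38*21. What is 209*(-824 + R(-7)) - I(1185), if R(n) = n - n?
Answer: -173014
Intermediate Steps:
I(P) = 798
R(n) = 0
209*(-824 + R(-7)) - I(1185) = 209*(-824 + 0) - 1*798 = 209*(-824) - 798 = -172216 - 798 = -173014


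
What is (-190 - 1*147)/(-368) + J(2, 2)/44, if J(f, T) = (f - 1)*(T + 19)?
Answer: 5639/4048 ≈ 1.3930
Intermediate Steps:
J(f, T) = (-1 + f)*(19 + T)
(-190 - 1*147)/(-368) + J(2, 2)/44 = (-190 - 1*147)/(-368) + (-19 - 1*2 + 19*2 + 2*2)/44 = (-190 - 147)*(-1/368) + (-19 - 2 + 38 + 4)*(1/44) = -337*(-1/368) + 21*(1/44) = 337/368 + 21/44 = 5639/4048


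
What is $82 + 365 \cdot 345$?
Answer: $126007$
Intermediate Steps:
$82 + 365 \cdot 345 = 82 + 125925 = 126007$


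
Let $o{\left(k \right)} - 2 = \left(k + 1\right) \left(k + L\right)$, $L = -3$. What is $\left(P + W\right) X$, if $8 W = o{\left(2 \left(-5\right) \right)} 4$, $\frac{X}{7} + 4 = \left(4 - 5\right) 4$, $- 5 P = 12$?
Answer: $- \frac{15988}{5} \approx -3197.6$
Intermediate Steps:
$P = - \frac{12}{5}$ ($P = \left(- \frac{1}{5}\right) 12 = - \frac{12}{5} \approx -2.4$)
$o{\left(k \right)} = 2 + \left(1 + k\right) \left(-3 + k\right)$ ($o{\left(k \right)} = 2 + \left(k + 1\right) \left(k - 3\right) = 2 + \left(1 + k\right) \left(-3 + k\right)$)
$X = -56$ ($X = -28 + 7 \left(4 - 5\right) 4 = -28 + 7 \left(\left(-1\right) 4\right) = -28 + 7 \left(-4\right) = -28 - 28 = -56$)
$W = \frac{119}{2}$ ($W = \frac{\left(-1 + \left(2 \left(-5\right)\right)^{2} - 2 \cdot 2 \left(-5\right)\right) 4}{8} = \frac{\left(-1 + \left(-10\right)^{2} - -20\right) 4}{8} = \frac{\left(-1 + 100 + 20\right) 4}{8} = \frac{119 \cdot 4}{8} = \frac{1}{8} \cdot 476 = \frac{119}{2} \approx 59.5$)
$\left(P + W\right) X = \left(- \frac{12}{5} + \frac{119}{2}\right) \left(-56\right) = \frac{571}{10} \left(-56\right) = - \frac{15988}{5}$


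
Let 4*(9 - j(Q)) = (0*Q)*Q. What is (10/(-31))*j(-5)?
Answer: -90/31 ≈ -2.9032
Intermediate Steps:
j(Q) = 9 (j(Q) = 9 - 0*Q*Q/4 = 9 - 0*Q = 9 - ¼*0 = 9 + 0 = 9)
(10/(-31))*j(-5) = (10/(-31))*9 = (10*(-1/31))*9 = -10/31*9 = -90/31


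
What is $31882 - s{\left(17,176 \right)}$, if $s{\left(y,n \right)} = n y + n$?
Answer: $28714$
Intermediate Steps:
$s{\left(y,n \right)} = n + n y$
$31882 - s{\left(17,176 \right)} = 31882 - 176 \left(1 + 17\right) = 31882 - 176 \cdot 18 = 31882 - 3168 = 28714$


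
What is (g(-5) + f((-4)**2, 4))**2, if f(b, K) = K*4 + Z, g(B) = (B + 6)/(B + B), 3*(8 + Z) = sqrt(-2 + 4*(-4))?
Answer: 6041/100 + 79*I*sqrt(2)/5 ≈ 60.41 + 22.345*I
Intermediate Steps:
Z = -8 + I*sqrt(2) (Z = -8 + sqrt(-2 + 4*(-4))/3 = -8 + sqrt(-2 - 16)/3 = -8 + sqrt(-18)/3 = -8 + (3*I*sqrt(2))/3 = -8 + I*sqrt(2) ≈ -8.0 + 1.4142*I)
g(B) = (6 + B)/(2*B) (g(B) = (6 + B)/((2*B)) = (6 + B)*(1/(2*B)) = (6 + B)/(2*B))
f(b, K) = -8 + 4*K + I*sqrt(2) (f(b, K) = K*4 + (-8 + I*sqrt(2)) = 4*K + (-8 + I*sqrt(2)) = -8 + 4*K + I*sqrt(2))
(g(-5) + f((-4)**2, 4))**2 = ((1/2)*(6 - 5)/(-5) + (-8 + 4*4 + I*sqrt(2)))**2 = ((1/2)*(-1/5)*1 + (-8 + 16 + I*sqrt(2)))**2 = (-1/10 + (8 + I*sqrt(2)))**2 = (79/10 + I*sqrt(2))**2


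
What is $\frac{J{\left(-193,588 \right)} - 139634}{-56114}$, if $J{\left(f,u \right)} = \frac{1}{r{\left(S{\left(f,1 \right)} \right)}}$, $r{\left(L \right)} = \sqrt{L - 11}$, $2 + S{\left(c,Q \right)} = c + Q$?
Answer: $\frac{69817}{28057} + \frac{i \sqrt{205}}{11503370} \approx 2.4884 + 1.2447 \cdot 10^{-6} i$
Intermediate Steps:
$S{\left(c,Q \right)} = -2 + Q + c$ ($S{\left(c,Q \right)} = -2 + \left(c + Q\right) = -2 + \left(Q + c\right) = -2 + Q + c$)
$r{\left(L \right)} = \sqrt{-11 + L}$
$J{\left(f,u \right)} = \frac{1}{\sqrt{-12 + f}}$ ($J{\left(f,u \right)} = \frac{1}{\sqrt{-11 + \left(-2 + 1 + f\right)}} = \frac{1}{\sqrt{-11 + \left(-1 + f\right)}} = \frac{1}{\sqrt{-12 + f}}$)
$\frac{J{\left(-193,588 \right)} - 139634}{-56114} = \frac{\frac{1}{\sqrt{-12 - 193}} - 139634}{-56114} = \left(\frac{1}{\sqrt{-205}} - 139634\right) \left(- \frac{1}{56114}\right) = \left(- \frac{i \sqrt{205}}{205} - 139634\right) \left(- \frac{1}{56114}\right) = \left(-139634 - \frac{i \sqrt{205}}{205}\right) \left(- \frac{1}{56114}\right) = \frac{69817}{28057} + \frac{i \sqrt{205}}{11503370}$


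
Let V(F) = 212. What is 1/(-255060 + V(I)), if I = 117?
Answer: -1/254848 ≈ -3.9239e-6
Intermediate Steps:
1/(-255060 + V(I)) = 1/(-255060 + 212) = 1/(-254848) = -1/254848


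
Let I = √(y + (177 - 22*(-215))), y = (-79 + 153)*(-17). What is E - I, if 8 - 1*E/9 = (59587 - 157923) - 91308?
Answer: 1706868 - √3649 ≈ 1.7068e+6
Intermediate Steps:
E = 1706868 (E = 72 - 9*((59587 - 157923) - 91308) = 72 - 9*(-98336 - 91308) = 72 - 9*(-189644) = 72 + 1706796 = 1706868)
y = -1258 (y = 74*(-17) = -1258)
I = √3649 (I = √(-1258 + (177 - 22*(-215))) = √(-1258 + (177 + 4730)) = √(-1258 + 4907) = √3649 ≈ 60.407)
E - I = 1706868 - √3649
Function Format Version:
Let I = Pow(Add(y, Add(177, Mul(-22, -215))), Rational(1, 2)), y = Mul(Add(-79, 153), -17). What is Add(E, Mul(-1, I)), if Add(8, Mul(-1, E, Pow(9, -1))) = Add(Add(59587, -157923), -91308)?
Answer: Add(1706868, Mul(-1, Pow(3649, Rational(1, 2)))) ≈ 1.7068e+6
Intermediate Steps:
E = 1706868 (E = Add(72, Mul(-9, Add(Add(59587, -157923), -91308))) = Add(72, Mul(-9, Add(-98336, -91308))) = Add(72, Mul(-9, -189644)) = Add(72, 1706796) = 1706868)
y = -1258 (y = Mul(74, -17) = -1258)
I = Pow(3649, Rational(1, 2)) (I = Pow(Add(-1258, Add(177, Mul(-22, -215))), Rational(1, 2)) = Pow(Add(-1258, Add(177, 4730)), Rational(1, 2)) = Pow(Add(-1258, 4907), Rational(1, 2)) = Pow(3649, Rational(1, 2)) ≈ 60.407)
Add(E, Mul(-1, I)) = Add(1706868, Mul(-1, Pow(3649, Rational(1, 2))))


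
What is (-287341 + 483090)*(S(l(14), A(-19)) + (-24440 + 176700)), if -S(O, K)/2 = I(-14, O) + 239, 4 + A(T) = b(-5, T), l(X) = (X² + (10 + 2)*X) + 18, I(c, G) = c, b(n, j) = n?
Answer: 29716655690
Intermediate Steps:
l(X) = 18 + X² + 12*X (l(X) = (X² + 12*X) + 18 = 18 + X² + 12*X)
A(T) = -9 (A(T) = -4 - 5 = -9)
S(O, K) = -450 (S(O, K) = -2*(-14 + 239) = -2*225 = -450)
(-287341 + 483090)*(S(l(14), A(-19)) + (-24440 + 176700)) = (-287341 + 483090)*(-450 + (-24440 + 176700)) = 195749*(-450 + 152260) = 195749*151810 = 29716655690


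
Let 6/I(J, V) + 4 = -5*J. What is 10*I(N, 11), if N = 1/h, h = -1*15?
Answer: -180/11 ≈ -16.364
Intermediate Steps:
h = -15
N = -1/15 (N = 1/(-15) = -1/15 ≈ -0.066667)
I(J, V) = 6/(-4 - 5*J)
10*I(N, 11) = 10*(-6/(4 + 5*(-1/15))) = 10*(-6/(4 - ⅓)) = 10*(-6/11/3) = 10*(-6*3/11) = 10*(-18/11) = -180/11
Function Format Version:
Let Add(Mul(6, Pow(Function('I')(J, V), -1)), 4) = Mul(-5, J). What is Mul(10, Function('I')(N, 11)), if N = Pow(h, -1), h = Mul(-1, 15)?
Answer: Rational(-180, 11) ≈ -16.364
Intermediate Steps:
h = -15
N = Rational(-1, 15) (N = Pow(-15, -1) = Rational(-1, 15) ≈ -0.066667)
Function('I')(J, V) = Mul(6, Pow(Add(-4, Mul(-5, J)), -1))
Mul(10, Function('I')(N, 11)) = Mul(10, Mul(-6, Pow(Add(4, Mul(5, Rational(-1, 15))), -1))) = Mul(10, Mul(-6, Pow(Add(4, Rational(-1, 3)), -1))) = Mul(10, Mul(-6, Pow(Rational(11, 3), -1))) = Mul(10, Mul(-6, Rational(3, 11))) = Mul(10, Rational(-18, 11)) = Rational(-180, 11)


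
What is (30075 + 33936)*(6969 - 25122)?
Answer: -1161991683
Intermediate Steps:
(30075 + 33936)*(6969 - 25122) = 64011*(-18153) = -1161991683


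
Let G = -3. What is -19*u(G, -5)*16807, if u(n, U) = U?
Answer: 1596665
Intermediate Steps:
-19*u(G, -5)*16807 = -19*(-5)*16807 = 95*16807 = 1596665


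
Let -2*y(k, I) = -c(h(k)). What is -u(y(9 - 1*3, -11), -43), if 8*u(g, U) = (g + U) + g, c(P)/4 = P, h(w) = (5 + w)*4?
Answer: -133/8 ≈ -16.625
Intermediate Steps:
h(w) = 20 + 4*w
c(P) = 4*P
y(k, I) = 40 + 8*k (y(k, I) = -(-1)*4*(20 + 4*k)/2 = -(-1)*(80 + 16*k)/2 = -(-80 - 16*k)/2 = 40 + 8*k)
u(g, U) = g/4 + U/8 (u(g, U) = ((g + U) + g)/8 = ((U + g) + g)/8 = (U + 2*g)/8 = g/4 + U/8)
-u(y(9 - 1*3, -11), -43) = -((40 + 8*(9 - 1*3))/4 + (⅛)*(-43)) = -((40 + 8*(9 - 3))/4 - 43/8) = -((40 + 8*6)/4 - 43/8) = -((40 + 48)/4 - 43/8) = -((¼)*88 - 43/8) = -(22 - 43/8) = -1*133/8 = -133/8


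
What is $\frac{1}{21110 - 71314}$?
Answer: $- \frac{1}{50204} \approx -1.9919 \cdot 10^{-5}$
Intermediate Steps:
$\frac{1}{21110 - 71314} = \frac{1}{-50204} = - \frac{1}{50204}$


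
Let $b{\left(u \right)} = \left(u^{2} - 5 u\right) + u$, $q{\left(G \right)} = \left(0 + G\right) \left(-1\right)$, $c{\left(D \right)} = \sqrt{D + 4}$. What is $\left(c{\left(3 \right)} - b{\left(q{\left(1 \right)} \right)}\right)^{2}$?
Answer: $\left(5 - \sqrt{7}\right)^{2} \approx 5.5425$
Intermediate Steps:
$c{\left(D \right)} = \sqrt{4 + D}$
$q{\left(G \right)} = - G$ ($q{\left(G \right)} = G \left(-1\right) = - G$)
$b{\left(u \right)} = u^{2} - 4 u$
$\left(c{\left(3 \right)} - b{\left(q{\left(1 \right)} \right)}\right)^{2} = \left(\sqrt{4 + 3} - \left(-1\right) 1 \left(-4 - 1\right)\right)^{2} = \left(\sqrt{7} - - (-4 - 1)\right)^{2} = \left(\sqrt{7} - \left(-1\right) \left(-5\right)\right)^{2} = \left(\sqrt{7} - 5\right)^{2} = \left(-5 + \sqrt{7}\right)^{2}$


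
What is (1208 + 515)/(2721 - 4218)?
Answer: -1723/1497 ≈ -1.1510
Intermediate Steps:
(1208 + 515)/(2721 - 4218) = 1723/(-1497) = 1723*(-1/1497) = -1723/1497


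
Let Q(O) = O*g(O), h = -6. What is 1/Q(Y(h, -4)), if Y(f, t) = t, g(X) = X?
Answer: 1/16 ≈ 0.062500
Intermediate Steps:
Q(O) = O**2 (Q(O) = O*O = O**2)
1/Q(Y(h, -4)) = 1/((-4)**2) = 1/16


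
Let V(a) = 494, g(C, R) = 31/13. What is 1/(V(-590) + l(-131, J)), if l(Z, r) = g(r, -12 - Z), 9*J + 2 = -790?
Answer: 13/6453 ≈ 0.0020146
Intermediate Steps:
J = -88 (J = -2/9 + (⅑)*(-790) = -2/9 - 790/9 = -88)
g(C, R) = 31/13 (g(C, R) = 31*(1/13) = 31/13)
l(Z, r) = 31/13
1/(V(-590) + l(-131, J)) = 1/(494 + 31/13) = 1/(6453/13) = 13/6453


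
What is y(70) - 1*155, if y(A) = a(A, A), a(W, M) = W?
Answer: -85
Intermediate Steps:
y(A) = A
y(70) - 1*155 = 70 - 1*155 = 70 - 155 = -85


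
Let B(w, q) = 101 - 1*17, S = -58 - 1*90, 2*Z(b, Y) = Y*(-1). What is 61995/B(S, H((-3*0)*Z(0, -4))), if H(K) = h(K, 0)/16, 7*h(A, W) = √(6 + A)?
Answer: 20665/28 ≈ 738.04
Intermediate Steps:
Z(b, Y) = -Y/2 (Z(b, Y) = (Y*(-1))/2 = (-Y)/2 = -Y/2)
h(A, W) = √(6 + A)/7
S = -148 (S = -58 - 90 = -148)
H(K) = √(6 + K)/112 (H(K) = (√(6 + K)/7)/16 = (√(6 + K)/7)*(1/16) = √(6 + K)/112)
B(w, q) = 84 (B(w, q) = 101 - 17 = 84)
61995/B(S, H((-3*0)*Z(0, -4))) = 61995/84 = 61995*(1/84) = 20665/28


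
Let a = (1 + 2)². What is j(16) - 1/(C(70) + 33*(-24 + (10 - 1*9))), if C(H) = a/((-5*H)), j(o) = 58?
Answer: 15408572/265659 ≈ 58.001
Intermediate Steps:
a = 9 (a = 3² = 9)
C(H) = -9/(5*H) (C(H) = 9/((-5*H)) = 9*(-1/(5*H)) = -9/(5*H))
j(16) - 1/(C(70) + 33*(-24 + (10 - 1*9))) = 58 - 1/(-9/5/70 + 33*(-24 + (10 - 1*9))) = 58 - 1/(-9/5*1/70 + 33*(-24 + (10 - 9))) = 58 - 1/(-9/350 + 33*(-24 + 1)) = 58 - 1/(-9/350 + 33*(-23)) = 58 - 1/(-9/350 - 759) = 58 - 1/(-265659/350) = 58 - 1*(-350/265659) = 58 + 350/265659 = 15408572/265659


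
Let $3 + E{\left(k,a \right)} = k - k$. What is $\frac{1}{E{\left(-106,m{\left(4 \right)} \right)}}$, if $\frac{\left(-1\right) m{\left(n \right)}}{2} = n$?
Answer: $- \frac{1}{3} \approx -0.33333$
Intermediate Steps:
$m{\left(n \right)} = - 2 n$
$E{\left(k,a \right)} = -3$ ($E{\left(k,a \right)} = -3 + \left(k - k\right) = -3 + 0 = -3$)
$\frac{1}{E{\left(-106,m{\left(4 \right)} \right)}} = \frac{1}{-3} = - \frac{1}{3}$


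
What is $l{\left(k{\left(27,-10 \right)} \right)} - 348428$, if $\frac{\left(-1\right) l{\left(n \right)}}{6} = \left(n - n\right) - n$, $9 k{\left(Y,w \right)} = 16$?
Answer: $- \frac{1045252}{3} \approx -3.4842 \cdot 10^{5}$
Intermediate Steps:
$k{\left(Y,w \right)} = \frac{16}{9}$ ($k{\left(Y,w \right)} = \frac{1}{9} \cdot 16 = \frac{16}{9}$)
$l{\left(n \right)} = 6 n$ ($l{\left(n \right)} = - 6 \left(\left(n - n\right) - n\right) = - 6 \left(0 - n\right) = - 6 \left(- n\right) = 6 n$)
$l{\left(k{\left(27,-10 \right)} \right)} - 348428 = 6 \cdot \frac{16}{9} - 348428 = \frac{32}{3} - 348428 = - \frac{1045252}{3}$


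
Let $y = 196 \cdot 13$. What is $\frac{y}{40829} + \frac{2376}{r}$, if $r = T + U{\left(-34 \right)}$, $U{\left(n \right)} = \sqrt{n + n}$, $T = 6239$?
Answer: $\frac{4604084476}{10387428377} - \frac{528 i \sqrt{17}}{4325021} \approx 0.44324 - 0.00050335 i$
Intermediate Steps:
$y = 2548$
$U{\left(n \right)} = \sqrt{2} \sqrt{n}$ ($U{\left(n \right)} = \sqrt{2 n} = \sqrt{2} \sqrt{n}$)
$r = 6239 + 2 i \sqrt{17}$ ($r = 6239 + \sqrt{2} \sqrt{-34} = 6239 + \sqrt{2} i \sqrt{34} = 6239 + 2 i \sqrt{17} \approx 6239.0 + 8.2462 i$)
$\frac{y}{40829} + \frac{2376}{r} = \frac{2548}{40829} + \frac{2376}{6239 + 2 i \sqrt{17}}$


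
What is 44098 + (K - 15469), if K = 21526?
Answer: 50155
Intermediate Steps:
44098 + (K - 15469) = 44098 + (21526 - 15469) = 44098 + 6057 = 50155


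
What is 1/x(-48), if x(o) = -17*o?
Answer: 1/816 ≈ 0.0012255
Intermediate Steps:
1/x(-48) = 1/(-17*(-48)) = 1/816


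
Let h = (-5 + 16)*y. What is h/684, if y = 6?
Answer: 11/114 ≈ 0.096491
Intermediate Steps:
h = 66 (h = (-5 + 16)*6 = 11*6 = 66)
h/684 = 66/684 = 66*(1/684) = 11/114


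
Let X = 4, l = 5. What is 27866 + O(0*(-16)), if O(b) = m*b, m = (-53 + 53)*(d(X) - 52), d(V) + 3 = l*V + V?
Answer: 27866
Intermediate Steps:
d(V) = -3 + 6*V (d(V) = -3 + (5*V + V) = -3 + 6*V)
m = 0 (m = (-53 + 53)*((-3 + 6*4) - 52) = 0*((-3 + 24) - 52) = 0*(21 - 52) = 0*(-31) = 0)
O(b) = 0 (O(b) = 0*b = 0)
27866 + O(0*(-16)) = 27866 + 0 = 27866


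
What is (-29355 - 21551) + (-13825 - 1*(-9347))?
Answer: -55384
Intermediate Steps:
(-29355 - 21551) + (-13825 - 1*(-9347)) = -50906 + (-13825 + 9347) = -50906 - 4478 = -55384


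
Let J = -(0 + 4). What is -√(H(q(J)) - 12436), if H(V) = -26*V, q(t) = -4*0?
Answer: -2*I*√3109 ≈ -111.52*I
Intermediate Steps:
J = -4 (J = -1*4 = -4)
q(t) = 0
-√(H(q(J)) - 12436) = -√(-26*0 - 12436) = -√(0 - 12436) = -√(-12436) = -2*I*√3109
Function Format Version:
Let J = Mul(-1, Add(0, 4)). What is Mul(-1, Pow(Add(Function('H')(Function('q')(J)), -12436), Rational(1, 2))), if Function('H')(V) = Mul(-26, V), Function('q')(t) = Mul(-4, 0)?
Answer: Mul(-2, I, Pow(3109, Rational(1, 2))) ≈ Mul(-111.52, I)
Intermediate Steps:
J = -4 (J = Mul(-1, 4) = -4)
Function('q')(t) = 0
Mul(-1, Pow(Add(Function('H')(Function('q')(J)), -12436), Rational(1, 2))) = Mul(-1, Pow(Add(Mul(-26, 0), -12436), Rational(1, 2))) = Mul(-1, Pow(Add(0, -12436), Rational(1, 2))) = Mul(-1, Pow(-12436, Rational(1, 2))) = Mul(-1, Mul(2, I, Pow(3109, Rational(1, 2)))) = Mul(-2, I, Pow(3109, Rational(1, 2)))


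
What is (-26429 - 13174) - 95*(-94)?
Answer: -30673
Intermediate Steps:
(-26429 - 13174) - 95*(-94) = -39603 + 8930 = -30673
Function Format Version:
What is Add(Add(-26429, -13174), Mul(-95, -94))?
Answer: -30673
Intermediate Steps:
Add(Add(-26429, -13174), Mul(-95, -94)) = Add(-39603, 8930) = -30673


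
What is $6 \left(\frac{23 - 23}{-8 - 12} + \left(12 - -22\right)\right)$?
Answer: $204$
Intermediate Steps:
$6 \left(\frac{23 - 23}{-8 - 12} + \left(12 - -22\right)\right) = 6 \left(\frac{0}{-20} + \left(12 + 22\right)\right) = 6 \left(0 \left(- \frac{1}{20}\right) + 34\right) = 6 \left(0 + 34\right) = 6 \cdot 34 = 204$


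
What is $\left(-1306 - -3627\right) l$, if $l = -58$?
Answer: $-134618$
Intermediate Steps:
$\left(-1306 - -3627\right) l = \left(-1306 - -3627\right) \left(-58\right) = \left(-1306 + 3627\right) \left(-58\right) = 2321 \left(-58\right) = -134618$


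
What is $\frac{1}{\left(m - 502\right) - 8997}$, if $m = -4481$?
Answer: $- \frac{1}{13980} \approx -7.1531 \cdot 10^{-5}$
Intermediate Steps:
$\frac{1}{\left(m - 502\right) - 8997} = \frac{1}{\left(-4481 - 502\right) - 8997} = \frac{1}{-4983 - 8997} = \frac{1}{-13980} = - \frac{1}{13980}$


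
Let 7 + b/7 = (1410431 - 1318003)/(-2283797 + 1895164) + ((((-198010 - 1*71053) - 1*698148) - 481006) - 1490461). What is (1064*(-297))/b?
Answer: 278483304/18128096191 ≈ 0.015362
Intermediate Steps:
b = -1142070060033/55519 (b = -49 + 7*((1410431 - 1318003)/(-2283797 + 1895164) + ((((-198010 - 1*71053) - 1*698148) - 481006) - 1490461)) = -49 + 7*(92428/(-388633) + ((((-198010 - 71053) - 698148) - 481006) - 1490461)) = -49 + 7*(92428*(-1/388633) + (((-269063 - 698148) - 481006) - 1490461)) = -49 + 7*(-13204/55519 + ((-967211 - 481006) - 1490461)) = -49 + 7*(-13204/55519 + (-1448217 - 1490461)) = -49 + 7*(-13204/55519 - 2938678) = -49 + 7*(-163152477086/55519) = -49 - 1142067339602/55519 = -1142070060033/55519 ≈ -2.0571e+7)
(1064*(-297))/b = (1064*(-297))/(-1142070060033/55519) = -316008*(-55519/1142070060033) = 278483304/18128096191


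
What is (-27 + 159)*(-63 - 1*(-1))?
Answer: -8184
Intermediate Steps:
(-27 + 159)*(-63 - 1*(-1)) = 132*(-63 + 1) = 132*(-62) = -8184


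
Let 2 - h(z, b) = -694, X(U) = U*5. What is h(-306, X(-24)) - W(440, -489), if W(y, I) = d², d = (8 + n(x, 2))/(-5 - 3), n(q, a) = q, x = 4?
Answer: 2775/4 ≈ 693.75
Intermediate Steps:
X(U) = 5*U
h(z, b) = 696 (h(z, b) = 2 - 1*(-694) = 2 + 694 = 696)
d = -3/2 (d = (8 + 4)/(-5 - 3) = 12/(-8) = 12*(-⅛) = -3/2 ≈ -1.5000)
W(y, I) = 9/4 (W(y, I) = (-3/2)² = 9/4)
h(-306, X(-24)) - W(440, -489) = 696 - 1*9/4 = 696 - 9/4 = 2775/4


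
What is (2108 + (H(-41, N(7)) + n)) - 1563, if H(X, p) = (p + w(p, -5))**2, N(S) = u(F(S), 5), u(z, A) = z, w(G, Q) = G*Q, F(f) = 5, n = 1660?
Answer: 2605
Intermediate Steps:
N(S) = 5
H(X, p) = 16*p**2 (H(X, p) = (p + p*(-5))**2 = (p - 5*p)**2 = (-4*p)**2 = 16*p**2)
(2108 + (H(-41, N(7)) + n)) - 1563 = (2108 + (16*5**2 + 1660)) - 1563 = (2108 + (16*25 + 1660)) - 1563 = (2108 + (400 + 1660)) - 1563 = (2108 + 2060) - 1563 = 4168 - 1563 = 2605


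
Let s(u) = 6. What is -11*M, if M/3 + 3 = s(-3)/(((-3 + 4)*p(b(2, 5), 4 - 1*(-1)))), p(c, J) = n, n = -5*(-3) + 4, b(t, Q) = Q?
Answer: 1683/19 ≈ 88.579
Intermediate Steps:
n = 19 (n = 15 + 4 = 19)
p(c, J) = 19
M = -153/19 (M = -9 + 3*(6/(((-3 + 4)*19))) = -9 + 3*(6/((1*19))) = -9 + 3*(6/19) = -9 + 18/19 = -153/19 ≈ -8.0526)
-11*M = -11*(-153/19) = 1683/19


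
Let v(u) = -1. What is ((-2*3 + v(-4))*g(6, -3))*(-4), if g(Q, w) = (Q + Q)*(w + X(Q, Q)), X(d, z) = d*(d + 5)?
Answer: 21168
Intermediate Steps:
X(d, z) = d*(5 + d)
g(Q, w) = 2*Q*(w + Q*(5 + Q)) (g(Q, w) = (Q + Q)*(w + Q*(5 + Q)) = (2*Q)*(w + Q*(5 + Q)) = 2*Q*(w + Q*(5 + Q)))
((-2*3 + v(-4))*g(6, -3))*(-4) = ((-2*3 - 1)*(2*6*(-3 + 6*(5 + 6))))*(-4) = ((-6 - 1)*(2*6*(-3 + 6*11)))*(-4) = -14*6*(-3 + 66)*(-4) = -14*6*63*(-4) = -7*756*(-4) = -5292*(-4) = 21168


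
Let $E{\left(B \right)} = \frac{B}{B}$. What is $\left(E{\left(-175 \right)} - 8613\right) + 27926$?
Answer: $19314$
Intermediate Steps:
$E{\left(B \right)} = 1$
$\left(E{\left(-175 \right)} - 8613\right) + 27926 = \left(1 - 8613\right) + 27926 = -8612 + 27926 = 19314$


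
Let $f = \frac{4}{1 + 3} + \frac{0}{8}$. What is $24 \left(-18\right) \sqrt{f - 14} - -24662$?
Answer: $24662 - 432 i \sqrt{13} \approx 24662.0 - 1557.6 i$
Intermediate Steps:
$f = 1$ ($f = \frac{4}{4} + 0 \cdot \frac{1}{8} = 4 \cdot \frac{1}{4} + 0 = 1 + 0 = 1$)
$24 \left(-18\right) \sqrt{f - 14} - -24662 = 24 \left(-18\right) \sqrt{1 - 14} - -24662 = - 432 \sqrt{-13} + 24662 = - 432 i \sqrt{13} + 24662 = 24662 - 432 i \sqrt{13}$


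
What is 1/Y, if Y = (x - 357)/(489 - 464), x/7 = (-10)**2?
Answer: 25/343 ≈ 0.072886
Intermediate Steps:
x = 700 (x = 7*(-10)**2 = 7*100 = 700)
Y = 343/25 (Y = (700 - 357)/(489 - 464) = 343/25 ≈ 13.720)
1/Y = 1/(343/25) = 25/343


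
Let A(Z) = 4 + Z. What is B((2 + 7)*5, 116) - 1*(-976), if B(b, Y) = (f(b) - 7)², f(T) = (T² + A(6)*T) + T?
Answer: 6316145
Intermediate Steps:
f(T) = T² + 11*T (f(T) = (T² + (4 + 6)*T) + T = (T² + 10*T) + T = T² + 11*T)
B(b, Y) = (-7 + b*(11 + b))² (B(b, Y) = (b*(11 + b) - 7)² = (-7 + b*(11 + b))²)
B((2 + 7)*5, 116) - 1*(-976) = (-7 + ((2 + 7)*5)*(11 + (2 + 7)*5))² - 1*(-976) = (-7 + (9*5)*(11 + 9*5))² + 976 = (-7 + 45*(11 + 45))² + 976 = (-7 + 45*56)² + 976 = (-7 + 2520)² + 976 = 2513² + 976 = 6315169 + 976 = 6316145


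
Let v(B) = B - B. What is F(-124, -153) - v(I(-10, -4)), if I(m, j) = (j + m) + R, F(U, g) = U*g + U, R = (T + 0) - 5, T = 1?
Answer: 18848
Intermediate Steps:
R = -4 (R = (1 + 0) - 5 = 1 - 5 = -4)
F(U, g) = U + U*g
I(m, j) = -4 + j + m (I(m, j) = (j + m) - 4 = -4 + j + m)
v(B) = 0
F(-124, -153) - v(I(-10, -4)) = -124*(1 - 153) - 1*0 = -124*(-152) + 0 = 18848 + 0 = 18848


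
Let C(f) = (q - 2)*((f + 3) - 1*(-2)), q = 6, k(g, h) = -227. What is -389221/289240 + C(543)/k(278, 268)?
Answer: -103195321/9379640 ≈ -11.002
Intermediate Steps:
C(f) = 20 + 4*f (C(f) = (6 - 2)*((f + 3) - 1*(-2)) = 4*((3 + f) + 2) = 4*(5 + f) = 20 + 4*f)
-389221/289240 + C(543)/k(278, 268) = -389221/289240 + (20 + 4*543)/(-227) = -389221*1/289240 + (20 + 2172)*(-1/227) = -55603/41320 + 2192*(-1/227) = -55603/41320 - 2192/227 = -103195321/9379640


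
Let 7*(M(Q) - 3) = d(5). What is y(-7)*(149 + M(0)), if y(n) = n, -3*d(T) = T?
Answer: -3187/3 ≈ -1062.3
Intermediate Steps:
d(T) = -T/3
M(Q) = 58/21 (M(Q) = 3 + (-⅓*5)/7 = 3 + (⅐)*(-5/3) = 3 - 5/21 = 58/21)
y(-7)*(149 + M(0)) = -7*(149 + 58/21) = -7*3187/21 = -3187/3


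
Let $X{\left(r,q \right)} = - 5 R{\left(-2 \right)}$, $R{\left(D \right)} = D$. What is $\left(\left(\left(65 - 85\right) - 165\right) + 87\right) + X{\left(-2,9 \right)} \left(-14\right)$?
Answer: $-238$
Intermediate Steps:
$X{\left(r,q \right)} = 10$ ($X{\left(r,q \right)} = \left(-5\right) \left(-2\right) = 10$)
$\left(\left(\left(65 - 85\right) - 165\right) + 87\right) + X{\left(-2,9 \right)} \left(-14\right) = \left(\left(\left(65 - 85\right) - 165\right) + 87\right) + 10 \left(-14\right) = \left(\left(-20 - 165\right) + 87\right) - 140 = \left(-185 + 87\right) - 140 = -98 - 140 = -238$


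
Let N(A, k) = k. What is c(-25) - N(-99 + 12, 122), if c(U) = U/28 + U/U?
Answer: -3413/28 ≈ -121.89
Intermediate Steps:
c(U) = 1 + U/28 (c(U) = U*(1/28) + 1 = U/28 + 1 = 1 + U/28)
c(-25) - N(-99 + 12, 122) = (1 + (1/28)*(-25)) - 1*122 = (1 - 25/28) - 122 = 3/28 - 122 = -3413/28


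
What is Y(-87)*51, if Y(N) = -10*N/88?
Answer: 22185/44 ≈ 504.20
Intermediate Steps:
Y(N) = -5*N/44 (Y(N) = -10*N*(1/88) = -5*N/44)
Y(-87)*51 = -5/44*(-87)*51 = (435/44)*51 = 22185/44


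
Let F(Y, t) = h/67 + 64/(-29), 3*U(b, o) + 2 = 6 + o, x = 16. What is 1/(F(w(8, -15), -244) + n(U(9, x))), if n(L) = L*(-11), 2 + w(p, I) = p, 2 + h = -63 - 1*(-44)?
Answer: -5829/442151 ≈ -0.013183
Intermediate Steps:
h = -21 (h = -2 + (-63 - 1*(-44)) = -2 + (-63 + 44) = -2 - 19 = -21)
w(p, I) = -2 + p
U(b, o) = 4/3 + o/3 (U(b, o) = -⅔ + (6 + o)/3 = -⅔ + (2 + o/3) = 4/3 + o/3)
n(L) = -11*L
F(Y, t) = -4897/1943 (F(Y, t) = -21/67 + 64/(-29) = -21*1/67 + 64*(-1/29) = -21/67 - 64/29 = -4897/1943)
1/(F(w(8, -15), -244) + n(U(9, x))) = 1/(-4897/1943 - 11*(4/3 + (⅓)*16)) = 1/(-4897/1943 - 11*(4/3 + 16/3)) = 1/(-4897/1943 - 11*20/3) = 1/(-4897/1943 - 220/3) = 1/(-442151/5829) = -5829/442151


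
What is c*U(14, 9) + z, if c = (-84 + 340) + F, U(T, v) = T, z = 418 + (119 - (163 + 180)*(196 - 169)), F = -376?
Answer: -10404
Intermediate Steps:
z = -8724 (z = 418 + (119 - 343*27) = 418 + (119 - 1*9261) = 418 + (119 - 9261) = 418 - 9142 = -8724)
c = -120 (c = (-84 + 340) - 376 = 256 - 376 = -120)
c*U(14, 9) + z = -120*14 - 8724 = -1680 - 8724 = -10404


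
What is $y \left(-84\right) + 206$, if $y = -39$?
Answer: $3482$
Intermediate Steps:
$y \left(-84\right) + 206 = \left(-39\right) \left(-84\right) + 206 = 3276 + 206 = 3482$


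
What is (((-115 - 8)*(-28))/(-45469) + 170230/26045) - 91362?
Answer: -527740946264/5776781 ≈ -91356.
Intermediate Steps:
(((-115 - 8)*(-28))/(-45469) + 170230/26045) - 91362 = (-123*(-28)*(-1/45469) + 170230*(1/26045)) - 91362 = (3444*(-1/45469) + 34046/5209) - 91362 = (-84/1109 + 34046/5209) - 91362 = 37319458/5776781 - 91362 = -527740946264/5776781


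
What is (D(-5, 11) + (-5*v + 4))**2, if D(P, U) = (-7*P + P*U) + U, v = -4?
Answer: 225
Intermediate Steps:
D(P, U) = U - 7*P + P*U
(D(-5, 11) + (-5*v + 4))**2 = ((11 - 7*(-5) - 5*11) + (-5*(-4) + 4))**2 = ((11 + 35 - 55) + (20 + 4))**2 = (-9 + 24)**2 = 15**2 = 225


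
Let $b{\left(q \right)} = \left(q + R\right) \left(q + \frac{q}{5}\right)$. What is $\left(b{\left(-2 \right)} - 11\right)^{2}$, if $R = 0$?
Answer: $\frac{961}{25} \approx 38.44$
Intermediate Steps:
$b{\left(q \right)} = \frac{6 q^{2}}{5}$ ($b{\left(q \right)} = \left(q + 0\right) \left(q + \frac{q}{5}\right) = q \left(q + q \frac{1}{5}\right) = q \left(q + \frac{q}{5}\right) = q \frac{6 q}{5} = \frac{6 q^{2}}{5}$)
$\left(b{\left(-2 \right)} - 11\right)^{2} = \left(\frac{6 \left(-2\right)^{2}}{5} - 11\right)^{2} = \left(\frac{6}{5} \cdot 4 - 11\right)^{2} = \left(\frac{24}{5} - 11\right)^{2} = \left(- \frac{31}{5}\right)^{2} = \frac{961}{25}$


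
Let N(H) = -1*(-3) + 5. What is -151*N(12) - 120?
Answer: -1328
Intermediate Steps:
N(H) = 8 (N(H) = 3 + 5 = 8)
-151*N(12) - 120 = -151*8 - 120 = -1208 - 120 = -1328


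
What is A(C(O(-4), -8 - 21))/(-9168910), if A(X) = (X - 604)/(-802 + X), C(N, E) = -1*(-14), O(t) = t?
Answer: -59/722510108 ≈ -8.1660e-8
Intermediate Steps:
C(N, E) = 14
A(X) = (-604 + X)/(-802 + X)
A(C(O(-4), -8 - 21))/(-9168910) = ((-604 + 14)/(-802 + 14))/(-9168910) = (-590/(-788))*(-1/9168910) = -1/788*(-590)*(-1/9168910) = (295/394)*(-1/9168910) = -59/722510108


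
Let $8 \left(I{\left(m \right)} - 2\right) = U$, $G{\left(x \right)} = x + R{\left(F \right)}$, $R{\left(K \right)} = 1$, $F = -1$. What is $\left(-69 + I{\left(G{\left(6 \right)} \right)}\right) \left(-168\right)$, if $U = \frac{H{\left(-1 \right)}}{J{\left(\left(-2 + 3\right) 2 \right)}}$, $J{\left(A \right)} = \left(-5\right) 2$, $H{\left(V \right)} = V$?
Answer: $\frac{112539}{10} \approx 11254.0$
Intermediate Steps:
$J{\left(A \right)} = -10$
$G{\left(x \right)} = 1 + x$ ($G{\left(x \right)} = x + 1 = 1 + x$)
$U = \frac{1}{10}$ ($U = - \frac{1}{-10} = \left(-1\right) \left(- \frac{1}{10}\right) = \frac{1}{10} \approx 0.1$)
$I{\left(m \right)} = \frac{161}{80}$ ($I{\left(m \right)} = 2 + \frac{1}{8} \cdot \frac{1}{10} = 2 + \frac{1}{80} = \frac{161}{80}$)
$\left(-69 + I{\left(G{\left(6 \right)} \right)}\right) \left(-168\right) = \left(-69 + \frac{161}{80}\right) \left(-168\right) = \left(- \frac{5359}{80}\right) \left(-168\right) = \frac{112539}{10}$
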